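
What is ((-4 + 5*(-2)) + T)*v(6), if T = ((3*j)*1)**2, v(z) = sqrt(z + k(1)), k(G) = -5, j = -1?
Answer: -5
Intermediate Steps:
v(z) = sqrt(-5 + z) (v(z) = sqrt(z - 5) = sqrt(-5 + z))
T = 9 (T = ((3*(-1))*1)**2 = (-3*1)**2 = (-3)**2 = 9)
((-4 + 5*(-2)) + T)*v(6) = ((-4 + 5*(-2)) + 9)*sqrt(-5 + 6) = ((-4 - 10) + 9)*sqrt(1) = (-14 + 9)*1 = -5*1 = -5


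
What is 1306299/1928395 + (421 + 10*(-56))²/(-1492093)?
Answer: 1911861074012/2877344680735 ≈ 0.66445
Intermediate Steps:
1306299/1928395 + (421 + 10*(-56))²/(-1492093) = 1306299*(1/1928395) + (421 - 560)²*(-1/1492093) = 1306299/1928395 + (-139)²*(-1/1492093) = 1306299/1928395 + 19321*(-1/1492093) = 1306299/1928395 - 19321/1492093 = 1911861074012/2877344680735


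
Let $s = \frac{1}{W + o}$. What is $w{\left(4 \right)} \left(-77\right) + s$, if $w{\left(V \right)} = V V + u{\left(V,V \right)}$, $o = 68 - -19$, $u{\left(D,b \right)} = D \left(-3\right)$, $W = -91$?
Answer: $- \frac{1233}{4} \approx -308.25$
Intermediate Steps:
$u{\left(D,b \right)} = - 3 D$
$o = 87$ ($o = 68 + 19 = 87$)
$s = - \frac{1}{4}$ ($s = \frac{1}{-91 + 87} = \frac{1}{-4} = - \frac{1}{4} \approx -0.25$)
$w{\left(V \right)} = V^{2} - 3 V$ ($w{\left(V \right)} = V V - 3 V = V^{2} - 3 V$)
$w{\left(4 \right)} \left(-77\right) + s = 4 \left(-3 + 4\right) \left(-77\right) - \frac{1}{4} = 4 \cdot 1 \left(-77\right) - \frac{1}{4} = 4 \left(-77\right) - \frac{1}{4} = -308 - \frac{1}{4} = - \frac{1233}{4}$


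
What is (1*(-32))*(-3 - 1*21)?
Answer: 768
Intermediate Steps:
(1*(-32))*(-3 - 1*21) = -32*(-3 - 21) = -32*(-24) = 768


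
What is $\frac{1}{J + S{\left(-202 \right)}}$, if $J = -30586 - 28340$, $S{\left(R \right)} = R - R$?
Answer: $- \frac{1}{58926} \approx -1.697 \cdot 10^{-5}$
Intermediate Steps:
$S{\left(R \right)} = 0$
$J = -58926$ ($J = -30586 - 28340 = -58926$)
$\frac{1}{J + S{\left(-202 \right)}} = \frac{1}{-58926 + 0} = \frac{1}{-58926} = - \frac{1}{58926}$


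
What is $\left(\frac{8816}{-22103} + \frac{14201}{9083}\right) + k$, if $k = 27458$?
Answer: $\frac{177830465207}{6476179} \approx 27459.0$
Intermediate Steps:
$\left(\frac{8816}{-22103} + \frac{14201}{9083}\right) + k = \left(\frac{8816}{-22103} + \frac{14201}{9083}\right) + 27458 = \left(8816 \left(- \frac{1}{22103}\right) + 14201 \cdot \frac{1}{9083}\right) + 27458 = \left(- \frac{8816}{22103} + \frac{14201}{9083}\right) + 27458 = \frac{7542225}{6476179} + 27458 = \frac{177830465207}{6476179}$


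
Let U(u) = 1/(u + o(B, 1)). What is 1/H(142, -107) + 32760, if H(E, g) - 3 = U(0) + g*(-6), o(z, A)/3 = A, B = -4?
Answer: 63423363/1936 ≈ 32760.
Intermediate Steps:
o(z, A) = 3*A
U(u) = 1/(3 + u) (U(u) = 1/(u + 3*1) = 1/(u + 3) = 1/(3 + u))
H(E, g) = 10/3 - 6*g (H(E, g) = 3 + (1/(3 + 0) + g*(-6)) = 3 + (1/3 - 6*g) = 3 + (⅓ - 6*g) = 10/3 - 6*g)
1/H(142, -107) + 32760 = 1/(10/3 - 6*(-107)) + 32760 = 1/(10/3 + 642) + 32760 = 1/(1936/3) + 32760 = 3/1936 + 32760 = 63423363/1936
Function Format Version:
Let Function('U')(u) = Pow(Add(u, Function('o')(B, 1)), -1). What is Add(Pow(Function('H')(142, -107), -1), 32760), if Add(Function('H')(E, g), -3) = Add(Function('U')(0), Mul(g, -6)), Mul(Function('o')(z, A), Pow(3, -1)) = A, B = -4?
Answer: Rational(63423363, 1936) ≈ 32760.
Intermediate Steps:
Function('o')(z, A) = Mul(3, A)
Function('U')(u) = Pow(Add(3, u), -1) (Function('U')(u) = Pow(Add(u, Mul(3, 1)), -1) = Pow(Add(u, 3), -1) = Pow(Add(3, u), -1))
Function('H')(E, g) = Add(Rational(10, 3), Mul(-6, g)) (Function('H')(E, g) = Add(3, Add(Pow(Add(3, 0), -1), Mul(g, -6))) = Add(3, Add(Pow(3, -1), Mul(-6, g))) = Add(3, Add(Rational(1, 3), Mul(-6, g))) = Add(Rational(10, 3), Mul(-6, g)))
Add(Pow(Function('H')(142, -107), -1), 32760) = Add(Pow(Add(Rational(10, 3), Mul(-6, -107)), -1), 32760) = Add(Pow(Add(Rational(10, 3), 642), -1), 32760) = Add(Pow(Rational(1936, 3), -1), 32760) = Add(Rational(3, 1936), 32760) = Rational(63423363, 1936)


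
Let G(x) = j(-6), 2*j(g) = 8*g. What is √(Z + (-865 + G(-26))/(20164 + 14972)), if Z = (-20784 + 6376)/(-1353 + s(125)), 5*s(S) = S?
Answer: √159819574403/121512 ≈ 3.2900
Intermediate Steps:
s(S) = S/5
j(g) = 4*g (j(g) = (8*g)/2 = 4*g)
G(x) = -24 (G(x) = 4*(-6) = -24)
Z = 1801/166 (Z = (-20784 + 6376)/(-1353 + (⅕)*125) = -14408/(-1353 + 25) = -14408/(-1328) = -14408*(-1/1328) = 1801/166 ≈ 10.849)
√(Z + (-865 + G(-26))/(20164 + 14972)) = √(1801/166 + (-865 - 24)/(20164 + 14972)) = √(1801/166 - 889/35136) = √(31566181/2916288) = √159819574403/121512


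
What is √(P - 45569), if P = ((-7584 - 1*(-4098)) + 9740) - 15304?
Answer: I*√54619 ≈ 233.71*I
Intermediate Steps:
P = -9050 (P = ((-7584 + 4098) + 9740) - 15304 = (-3486 + 9740) - 15304 = 6254 - 15304 = -9050)
√(P - 45569) = √(-9050 - 45569) = √(-54619) = I*√54619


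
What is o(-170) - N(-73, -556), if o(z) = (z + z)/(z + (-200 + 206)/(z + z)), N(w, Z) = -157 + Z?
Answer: 20665639/28903 ≈ 715.00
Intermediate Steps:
o(z) = 2*z/(z + 3/z) (o(z) = (2*z)/(z + 6/((2*z))) = (2*z)/(z + 6*(1/(2*z))) = (2*z)/(z + 3/z) = 2*z/(z + 3/z))
o(-170) - N(-73, -556) = 2*(-170)²/(3 + (-170)²) - (-157 - 556) = 2*28900/(3 + 28900) - 1*(-713) = 2*28900/28903 + 713 = 2*28900*(1/28903) + 713 = 57800/28903 + 713 = 20665639/28903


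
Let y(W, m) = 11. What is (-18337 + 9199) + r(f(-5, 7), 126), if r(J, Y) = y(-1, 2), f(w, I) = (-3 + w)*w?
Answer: -9127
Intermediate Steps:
f(w, I) = w*(-3 + w)
r(J, Y) = 11
(-18337 + 9199) + r(f(-5, 7), 126) = (-18337 + 9199) + 11 = -9138 + 11 = -9127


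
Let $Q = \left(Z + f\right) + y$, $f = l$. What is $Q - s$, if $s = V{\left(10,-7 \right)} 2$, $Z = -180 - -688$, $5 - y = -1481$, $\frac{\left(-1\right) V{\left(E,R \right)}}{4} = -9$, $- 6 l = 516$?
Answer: $1836$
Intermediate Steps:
$l = -86$ ($l = \left(- \frac{1}{6}\right) 516 = -86$)
$V{\left(E,R \right)} = 36$ ($V{\left(E,R \right)} = \left(-4\right) \left(-9\right) = 36$)
$y = 1486$ ($y = 5 - -1481 = 5 + 1481 = 1486$)
$f = -86$
$Z = 508$ ($Z = -180 + 688 = 508$)
$s = 72$ ($s = 36 \cdot 2 = 72$)
$Q = 1908$ ($Q = \left(508 - 86\right) + 1486 = 422 + 1486 = 1908$)
$Q - s = 1908 - 72 = 1836$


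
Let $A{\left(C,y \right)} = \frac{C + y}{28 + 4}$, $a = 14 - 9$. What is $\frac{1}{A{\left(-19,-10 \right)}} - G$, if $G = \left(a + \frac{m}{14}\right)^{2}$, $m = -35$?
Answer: $- \frac{853}{116} \approx -7.3534$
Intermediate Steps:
$a = 5$
$A{\left(C,y \right)} = \frac{C}{32} + \frac{y}{32}$ ($A{\left(C,y \right)} = \frac{C + y}{32} = \left(C + y\right) \frac{1}{32} = \frac{C}{32} + \frac{y}{32}$)
$G = \frac{25}{4}$ ($G = \left(5 - \frac{35}{14}\right)^{2} = \left(5 - \frac{5}{2}\right)^{2} = \left(\frac{5}{2}\right)^{2} = \frac{25}{4} \approx 6.25$)
$\frac{1}{A{\left(-19,-10 \right)}} - G = \frac{1}{\frac{1}{32} \left(-19\right) + \frac{1}{32} \left(-10\right)} - \frac{25}{4} = \frac{1}{- \frac{19}{32} - \frac{5}{16}} - \frac{25}{4} = \frac{1}{- \frac{29}{32}} - \frac{25}{4} = - \frac{32}{29} - \frac{25}{4} = - \frac{853}{116}$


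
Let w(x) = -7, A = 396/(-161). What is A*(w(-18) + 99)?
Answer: -1584/7 ≈ -226.29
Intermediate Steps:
A = -396/161 (A = 396*(-1/161) = -396/161 ≈ -2.4596)
A*(w(-18) + 99) = -396*(-7 + 99)/161 = -396/161*92 = -1584/7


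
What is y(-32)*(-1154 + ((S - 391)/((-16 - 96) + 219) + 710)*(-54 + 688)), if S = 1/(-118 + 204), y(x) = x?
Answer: -65764014752/4601 ≈ -1.4293e+7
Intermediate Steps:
S = 1/86 ≈ 0.011628
y(-32)*(-1154 + ((S - 391)/((-16 - 96) + 219) + 710)*(-54 + 688)) = -32*(-1154 + ((1/86 - 391)/((-16 - 96) + 219) + 710)*(-54 + 688)) = -32*(-1154 + (-33625/(86*(-112 + 219)) + 710)*634) = -32*(-1154 + (-33625/86/107 + 710)*634) = -32*(-1154 + (-33625/86*1/107 + 710)*634) = -32*(-1154 + (-33625/9202 + 710)*634) = -32*(-1154 + (6499795/9202)*634) = -32*(-1154 + 2060435015/4601) = -32*2055125461/4601 = -65764014752/4601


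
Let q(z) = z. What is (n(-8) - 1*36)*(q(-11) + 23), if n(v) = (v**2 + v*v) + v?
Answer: 1008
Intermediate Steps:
n(v) = v + 2*v**2 (n(v) = (v**2 + v**2) + v = 2*v**2 + v = v + 2*v**2)
(n(-8) - 1*36)*(q(-11) + 23) = (-8*(1 + 2*(-8)) - 1*36)*(-11 + 23) = (-8*(1 - 16) - 36)*12 = (-8*(-15) - 36)*12 = (120 - 36)*12 = 84*12 = 1008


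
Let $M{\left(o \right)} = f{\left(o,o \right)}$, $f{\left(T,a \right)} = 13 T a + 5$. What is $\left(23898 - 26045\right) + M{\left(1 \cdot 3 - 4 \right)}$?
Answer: $-2129$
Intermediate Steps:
$f{\left(T,a \right)} = 5 + 13 T a$ ($f{\left(T,a \right)} = 13 T a + 5 = 5 + 13 T a$)
$M{\left(o \right)} = 5 + 13 o^{2}$ ($M{\left(o \right)} = 5 + 13 o o = 5 + 13 o^{2}$)
$\left(23898 - 26045\right) + M{\left(1 \cdot 3 - 4 \right)} = \left(23898 - 26045\right) + \left(5 + 13 \left(1 \cdot 3 - 4\right)^{2}\right) = -2147 + \left(5 + 13 \left(3 - 4\right)^{2}\right) = -2147 + \left(5 + 13 \left(-1\right)^{2}\right) = -2147 + \left(5 + 13 \cdot 1\right) = -2147 + \left(5 + 13\right) = -2147 + 18 = -2129$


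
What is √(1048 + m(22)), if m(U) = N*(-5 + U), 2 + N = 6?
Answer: 6*√31 ≈ 33.407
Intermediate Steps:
N = 4 (N = -2 + 6 = 4)
m(U) = -20 + 4*U (m(U) = 4*(-5 + U) = -20 + 4*U)
√(1048 + m(22)) = √(1048 + (-20 + 4*22)) = √(1048 + (-20 + 88)) = √(1048 + 68) = √1116 = 6*√31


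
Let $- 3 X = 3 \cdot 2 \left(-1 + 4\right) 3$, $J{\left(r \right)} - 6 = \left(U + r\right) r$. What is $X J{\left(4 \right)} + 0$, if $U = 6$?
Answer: $-828$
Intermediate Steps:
$J{\left(r \right)} = 6 + r \left(6 + r\right)$ ($J{\left(r \right)} = 6 + \left(6 + r\right) r = 6 + r \left(6 + r\right)$)
$X = -18$ ($X = - \frac{3 \cdot 2 \left(-1 + 4\right) 3}{3} = - \frac{3 \cdot 2 \cdot 3 \cdot 3}{3} = - \frac{3 \cdot 6 \cdot 3}{3} = - \frac{18 \cdot 3}{3} = \left(- \frac{1}{3}\right) 54 = -18$)
$X J{\left(4 \right)} + 0 = - 18 \left(6 + 4^{2} + 6 \cdot 4\right) + 0 = - 18 \left(6 + 16 + 24\right) + 0 = \left(-18\right) 46 + 0 = -828 + 0 = -828$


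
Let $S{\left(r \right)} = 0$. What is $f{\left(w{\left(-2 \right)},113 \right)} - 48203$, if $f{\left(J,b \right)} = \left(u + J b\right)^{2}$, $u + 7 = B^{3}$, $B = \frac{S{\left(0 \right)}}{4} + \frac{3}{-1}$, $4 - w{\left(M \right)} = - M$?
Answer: $-11339$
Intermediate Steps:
$w{\left(M \right)} = 4 + M$ ($w{\left(M \right)} = 4 - - M = 4 + M$)
$B = -3$ ($B = \frac{0}{4} + \frac{3}{-1} = 0 \cdot \frac{1}{4} + 3 \left(-1\right) = 0 - 3 = -3$)
$u = -34$ ($u = -7 + \left(-3\right)^{3} = -7 - 27 = -34$)
$f{\left(J,b \right)} = \left(-34 + J b\right)^{2}$
$f{\left(w{\left(-2 \right)},113 \right)} - 48203 = \left(-34 + \left(4 - 2\right) 113\right)^{2} - 48203 = \left(-34 + 2 \cdot 113\right)^{2} - 48203 = \left(-34 + 226\right)^{2} - 48203 = 192^{2} - 48203 = 36864 - 48203 = -11339$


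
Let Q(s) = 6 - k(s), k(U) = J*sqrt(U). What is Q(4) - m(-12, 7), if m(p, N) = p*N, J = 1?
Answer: 88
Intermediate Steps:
k(U) = sqrt(U) (k(U) = 1*sqrt(U) = sqrt(U))
Q(s) = 6 - sqrt(s)
m(p, N) = N*p
Q(4) - m(-12, 7) = (6 - sqrt(4)) - 7*(-12) = (6 - 1*2) - 1*(-84) = (6 - 2) + 84 = 4 + 84 = 88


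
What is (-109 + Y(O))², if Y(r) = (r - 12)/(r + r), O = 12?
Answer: 11881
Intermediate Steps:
Y(r) = (-12 + r)/(2*r) (Y(r) = (-12 + r)/((2*r)) = (-12 + r)*(1/(2*r)) = (-12 + r)/(2*r))
(-109 + Y(O))² = (-109 + (½)*(-12 + 12)/12)² = (-109 + (½)*(1/12)*0)² = (-109 + 0)² = (-109)² = 11881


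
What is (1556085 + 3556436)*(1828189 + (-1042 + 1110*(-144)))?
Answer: 8524142050947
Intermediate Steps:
(1556085 + 3556436)*(1828189 + (-1042 + 1110*(-144))) = 5112521*(1828189 + (-1042 - 159840)) = 5112521*(1828189 - 160882) = 5112521*1667307 = 8524142050947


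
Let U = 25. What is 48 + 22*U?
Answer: 598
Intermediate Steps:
48 + 22*U = 48 + 22*25 = 48 + 550 = 598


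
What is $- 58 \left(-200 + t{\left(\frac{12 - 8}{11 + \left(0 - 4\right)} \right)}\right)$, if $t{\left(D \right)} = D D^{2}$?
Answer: $\frac{3975088}{343} \approx 11589.0$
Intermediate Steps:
$t{\left(D \right)} = D^{3}$
$- 58 \left(-200 + t{\left(\frac{12 - 8}{11 + \left(0 - 4\right)} \right)}\right) = - 58 \left(-200 + \left(\frac{12 - 8}{11 + \left(0 - 4\right)}\right)^{3}\right) = - 58 \left(-200 + \left(\frac{4}{11 + \left(0 - 4\right)}\right)^{3}\right) = - 58 \left(-200 + \left(\frac{4}{11 - 4}\right)^{3}\right) = - 58 \left(-200 + \left(\frac{4}{7}\right)^{3}\right) = - 58 \left(-200 + \frac{64}{343}\right) = \left(-58\right) \left(- \frac{68536}{343}\right) = \frac{3975088}{343}$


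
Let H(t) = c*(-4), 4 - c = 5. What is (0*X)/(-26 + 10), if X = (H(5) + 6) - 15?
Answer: 0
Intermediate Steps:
c = -1 (c = 4 - 1*5 = 4 - 5 = -1)
H(t) = 4 (H(t) = -1*(-4) = 4)
X = -5 (X = (4 + 6) - 15 = 10 - 15 = -5)
(0*X)/(-26 + 10) = (0*(-5))/(-26 + 10) = 0/(-16) = 0*(-1/16) = 0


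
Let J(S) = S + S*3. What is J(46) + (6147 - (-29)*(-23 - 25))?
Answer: 4939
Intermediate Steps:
J(S) = 4*S (J(S) = S + 3*S = 4*S)
J(46) + (6147 - (-29)*(-23 - 25)) = 4*46 + (6147 - (-29)*(-23 - 25)) = 184 + (6147 - (-29)*(-48)) = 184 + (6147 - 1*1392) = 184 + (6147 - 1392) = 184 + 4755 = 4939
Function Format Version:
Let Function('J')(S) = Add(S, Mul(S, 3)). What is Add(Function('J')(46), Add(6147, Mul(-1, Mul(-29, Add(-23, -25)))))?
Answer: 4939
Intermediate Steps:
Function('J')(S) = Mul(4, S) (Function('J')(S) = Add(S, Mul(3, S)) = Mul(4, S))
Add(Function('J')(46), Add(6147, Mul(-1, Mul(-29, Add(-23, -25))))) = Add(Mul(4, 46), Add(6147, Mul(-1, Mul(-29, Add(-23, -25))))) = Add(184, Add(6147, Mul(-1, Mul(-29, -48)))) = Add(184, Add(6147, Mul(-1, 1392))) = Add(184, Add(6147, -1392)) = Add(184, 4755) = 4939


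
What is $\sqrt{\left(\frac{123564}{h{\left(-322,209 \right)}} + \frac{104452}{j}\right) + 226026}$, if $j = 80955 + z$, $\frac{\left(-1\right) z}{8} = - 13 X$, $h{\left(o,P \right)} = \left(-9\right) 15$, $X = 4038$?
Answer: $\frac{\sqrt{1412052267514872610}}{2504535} \approx 474.46$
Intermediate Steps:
$h{\left(o,P \right)} = -135$
$z = 419952$ ($z = - 8 \left(\left(-13\right) 4038\right) = \left(-8\right) \left(-52494\right) = 419952$)
$j = 500907$ ($j = 80955 + 419952 = 500907$)
$\sqrt{\left(\frac{123564}{h{\left(-322,209 \right)}} + \frac{104452}{j}\right) + 226026} = \sqrt{\left(\frac{123564}{-135} + \frac{104452}{500907}\right) + 226026} = \sqrt{\left(123564 \left(- \frac{1}{135}\right) + 104452 \cdot \frac{1}{500907}\right) + 226026} = \sqrt{\left(- \frac{41188}{45} + \frac{104452}{500907}\right) + 226026} = \sqrt{- \frac{6875552392}{7513605} + 226026} = \sqrt{\frac{1691394531338}{7513605}} = \frac{\sqrt{1412052267514872610}}{2504535}$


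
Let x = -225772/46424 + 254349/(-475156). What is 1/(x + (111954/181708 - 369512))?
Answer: -125257242084436/46284653071821636841 ≈ -2.7062e-6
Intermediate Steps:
x = -14885602301/2757330268 (x = -225772*1/46424 + 254349*(-1/475156) = -56443/11606 - 254349/475156 = -14885602301/2757330268 ≈ -5.3986)
1/(x + (111954/181708 - 369512)) = 1/(-14885602301/2757330268 + (111954/181708 - 369512)) = 1/(-14885602301/2757330268 + (111954*(1/181708) - 369512)) = 1/(-14885602301/2757330268 + (55977/90854 - 369512)) = 1/(-14885602301/2757330268 - 33571587271/90854) = 1/(-46284653071821636841/125257242084436) = -125257242084436/46284653071821636841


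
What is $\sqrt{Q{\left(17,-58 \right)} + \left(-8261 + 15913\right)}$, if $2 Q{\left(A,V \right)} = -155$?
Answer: $\frac{\sqrt{30298}}{2} \approx 87.032$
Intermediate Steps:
$Q{\left(A,V \right)} = - \frac{155}{2}$ ($Q{\left(A,V \right)} = \frac{1}{2} \left(-155\right) = - \frac{155}{2}$)
$\sqrt{Q{\left(17,-58 \right)} + \left(-8261 + 15913\right)} = \sqrt{- \frac{155}{2} + \left(-8261 + 15913\right)} = \sqrt{- \frac{155}{2} + 7652} = \sqrt{\frac{15149}{2}} = \frac{\sqrt{30298}}{2}$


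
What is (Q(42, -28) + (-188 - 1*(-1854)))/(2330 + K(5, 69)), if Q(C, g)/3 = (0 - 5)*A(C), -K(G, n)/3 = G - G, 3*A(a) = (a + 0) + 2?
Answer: 723/1165 ≈ 0.62060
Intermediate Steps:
A(a) = ⅔ + a/3 (A(a) = ((a + 0) + 2)/3 = (a + 2)/3 = (2 + a)/3 = ⅔ + a/3)
K(G, n) = 0 (K(G, n) = -3*(G - G) = -3*0 = 0)
Q(C, g) = -10 - 5*C (Q(C, g) = 3*((0 - 5)*(⅔ + C/3)) = 3*(-5*(⅔ + C/3)) = 3*(-10/3 - 5*C/3) = -10 - 5*C)
(Q(42, -28) + (-188 - 1*(-1854)))/(2330 + K(5, 69)) = ((-10 - 5*42) + (-188 - 1*(-1854)))/(2330 + 0) = ((-10 - 210) + (-188 + 1854))/2330 = (-220 + 1666)*(1/2330) = 1446*(1/2330) = 723/1165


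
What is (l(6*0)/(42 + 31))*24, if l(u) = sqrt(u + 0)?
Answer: 0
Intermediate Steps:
l(u) = sqrt(u)
(l(6*0)/(42 + 31))*24 = (sqrt(6*0)/(42 + 31))*24 = (sqrt(0)/73)*24 = ((1/73)*0)*24 = 0*24 = 0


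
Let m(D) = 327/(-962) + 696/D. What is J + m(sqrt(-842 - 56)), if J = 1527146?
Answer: 1469114125/962 - 348*I*sqrt(898)/449 ≈ 1.5271e+6 - 23.226*I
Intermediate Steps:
m(D) = -327/962 + 696/D (m(D) = 327*(-1/962) + 696/D = -327/962 + 696/D)
J + m(sqrt(-842 - 56)) = 1527146 + (-327/962 + 696/(sqrt(-842 - 56))) = 1527146 + (-327/962 + 696/(sqrt(-898))) = 1527146 + (-327/962 + 696/((I*sqrt(898)))) = 1527146 + (-327/962 + 696*(-I*sqrt(898)/898)) = 1527146 + (-327/962 - 348*I*sqrt(898)/449) = 1469114125/962 - 348*I*sqrt(898)/449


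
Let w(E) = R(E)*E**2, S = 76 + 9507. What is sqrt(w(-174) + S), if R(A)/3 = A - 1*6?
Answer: I*sqrt(16339457) ≈ 4042.2*I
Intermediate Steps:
S = 9583
R(A) = -18 + 3*A (R(A) = 3*(A - 1*6) = 3*(A - 6) = 3*(-6 + A) = -18 + 3*A)
w(E) = E**2*(-18 + 3*E) (w(E) = (-18 + 3*E)*E**2 = E**2*(-18 + 3*E))
sqrt(w(-174) + S) = sqrt(3*(-174)**2*(-6 - 174) + 9583) = sqrt(3*30276*(-180) + 9583) = sqrt(-16349040 + 9583) = sqrt(-16339457) = I*sqrt(16339457)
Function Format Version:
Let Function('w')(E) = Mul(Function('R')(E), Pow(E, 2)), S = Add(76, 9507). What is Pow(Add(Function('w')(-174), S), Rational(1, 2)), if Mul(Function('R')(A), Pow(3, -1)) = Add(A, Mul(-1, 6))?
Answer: Mul(I, Pow(16339457, Rational(1, 2))) ≈ Mul(4042.2, I)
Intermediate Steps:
S = 9583
Function('R')(A) = Add(-18, Mul(3, A)) (Function('R')(A) = Mul(3, Add(A, Mul(-1, 6))) = Mul(3, Add(A, -6)) = Mul(3, Add(-6, A)) = Add(-18, Mul(3, A)))
Function('w')(E) = Mul(Pow(E, 2), Add(-18, Mul(3, E))) (Function('w')(E) = Mul(Add(-18, Mul(3, E)), Pow(E, 2)) = Mul(Pow(E, 2), Add(-18, Mul(3, E))))
Pow(Add(Function('w')(-174), S), Rational(1, 2)) = Pow(Add(Mul(3, Pow(-174, 2), Add(-6, -174)), 9583), Rational(1, 2)) = Pow(Add(Mul(3, 30276, -180), 9583), Rational(1, 2)) = Pow(Add(-16349040, 9583), Rational(1, 2)) = Pow(-16339457, Rational(1, 2)) = Mul(I, Pow(16339457, Rational(1, 2)))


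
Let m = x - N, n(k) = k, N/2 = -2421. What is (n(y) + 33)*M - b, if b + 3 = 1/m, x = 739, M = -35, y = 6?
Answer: -7601323/5581 ≈ -1362.0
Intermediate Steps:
N = -4842 (N = 2*(-2421) = -4842)
m = 5581 (m = 739 - 1*(-4842) = 739 + 4842 = 5581)
b = -16742/5581 (b = -3 + 1/5581 = -16742/5581 ≈ -2.9998)
(n(y) + 33)*M - b = (6 + 33)*(-35) - 1*(-16742/5581) = 39*(-35) + 16742/5581 = -1365 + 16742/5581 = -7601323/5581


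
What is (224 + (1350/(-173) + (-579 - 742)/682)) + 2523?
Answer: 322958309/117986 ≈ 2737.3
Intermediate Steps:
(224 + (1350/(-173) + (-579 - 742)/682)) + 2523 = (224 + (1350*(-1/173) - 1321*1/682)) + 2523 = (224 + (-1350/173 - 1321/682)) + 2523 = (224 - 1149233/117986) + 2523 = 25279631/117986 + 2523 = 322958309/117986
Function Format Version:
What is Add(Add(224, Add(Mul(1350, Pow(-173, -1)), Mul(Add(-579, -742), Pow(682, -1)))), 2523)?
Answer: Rational(322958309, 117986) ≈ 2737.3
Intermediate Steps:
Add(Add(224, Add(Mul(1350, Pow(-173, -1)), Mul(Add(-579, -742), Pow(682, -1)))), 2523) = Add(Add(224, Add(Mul(1350, Rational(-1, 173)), Mul(-1321, Rational(1, 682)))), 2523) = Add(Add(224, Add(Rational(-1350, 173), Rational(-1321, 682))), 2523) = Add(Add(224, Rational(-1149233, 117986)), 2523) = Add(Rational(25279631, 117986), 2523) = Rational(322958309, 117986)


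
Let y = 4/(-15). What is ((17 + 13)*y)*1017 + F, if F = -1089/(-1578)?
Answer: -4279173/526 ≈ -8135.3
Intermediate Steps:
y = -4/15 (y = 4*(-1/15) = -4/15 ≈ -0.26667)
F = 363/526 (F = -1089*(-1)/1578 = -1*(-363/526) = 363/526 ≈ 0.69011)
((17 + 13)*y)*1017 + F = ((17 + 13)*(-4/15))*1017 + 363/526 = (30*(-4/15))*1017 + 363/526 = -8*1017 + 363/526 = -8136 + 363/526 = -4279173/526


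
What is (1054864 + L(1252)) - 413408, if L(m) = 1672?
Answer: 643128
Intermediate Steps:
(1054864 + L(1252)) - 413408 = (1054864 + 1672) - 413408 = 1056536 - 413408 = 643128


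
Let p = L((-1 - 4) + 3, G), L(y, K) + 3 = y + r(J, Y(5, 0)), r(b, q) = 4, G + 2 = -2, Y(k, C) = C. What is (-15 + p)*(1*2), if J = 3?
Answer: -32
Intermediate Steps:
G = -4 (G = -2 - 2 = -4)
L(y, K) = 1 + y (L(y, K) = -3 + (y + 4) = -3 + (4 + y) = 1 + y)
p = -1 (p = 1 + ((-1 - 4) + 3) = 1 + (-5 + 3) = 1 - 2 = -1)
(-15 + p)*(1*2) = (-15 - 1)*(1*2) = -16*2 = -32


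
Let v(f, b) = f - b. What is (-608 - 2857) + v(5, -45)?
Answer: -3415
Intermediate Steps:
(-608 - 2857) + v(5, -45) = (-608 - 2857) + (5 - 1*(-45)) = -3465 + (5 + 45) = -3465 + 50 = -3415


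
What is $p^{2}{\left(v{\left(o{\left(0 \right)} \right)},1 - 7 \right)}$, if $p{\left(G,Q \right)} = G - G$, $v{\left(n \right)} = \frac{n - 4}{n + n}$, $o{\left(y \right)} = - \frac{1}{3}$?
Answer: $0$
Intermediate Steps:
$o{\left(y \right)} = - \frac{1}{3}$ ($o{\left(y \right)} = \left(-1\right) \frac{1}{3} = - \frac{1}{3}$)
$v{\left(n \right)} = \frac{-4 + n}{2 n}$
$p{\left(G,Q \right)} = 0$
$p^{2}{\left(v{\left(o{\left(0 \right)} \right)},1 - 7 \right)} = 0^{2} = 0$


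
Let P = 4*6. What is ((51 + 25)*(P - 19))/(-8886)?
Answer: -190/4443 ≈ -0.042764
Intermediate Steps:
P = 24
((51 + 25)*(P - 19))/(-8886) = ((51 + 25)*(24 - 19))/(-8886) = (76*5)*(-1/8886) = 380*(-1/8886) = -190/4443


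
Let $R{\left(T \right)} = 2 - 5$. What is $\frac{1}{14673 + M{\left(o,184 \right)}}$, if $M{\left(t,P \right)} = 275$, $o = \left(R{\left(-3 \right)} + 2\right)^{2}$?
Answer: $\frac{1}{14948} \approx 6.6899 \cdot 10^{-5}$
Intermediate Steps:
$R{\left(T \right)} = -3$
$o = 1$ ($o = \left(-3 + 2\right)^{2} = \left(-1\right)^{2} = 1$)
$\frac{1}{14673 + M{\left(o,184 \right)}} = \frac{1}{14673 + 275} = \frac{1}{14948}$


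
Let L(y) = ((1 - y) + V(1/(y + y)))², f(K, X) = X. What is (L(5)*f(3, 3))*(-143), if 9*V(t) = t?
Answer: -18429983/2700 ≈ -6825.9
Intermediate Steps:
V(t) = t/9
L(y) = (1 - y + 1/(18*y))² (L(y) = ((1 - y) + 1/(9*(y + y)))² = ((1 - y) + 1/(9*((2*y))))² = ((1 - y) + (1/(2*y))/9)² = ((1 - y) + 1/(18*y))² = (1 - y + 1/(18*y))²)
(L(5)*f(3, 3))*(-143) = (((1/324)*(1 + 18*5*(1 - 1*5))²/5²)*3)*(-143) = (((1/324)*(1/25)*(1 + 18*5*(1 - 5))²)*3)*(-143) = (((1/324)*(1/25)*(1 + 18*5*(-4))²)*3)*(-143) = (((1/324)*(1/25)*(1 - 360)²)*3)*(-143) = (((1/324)*(1/25)*(-359)²)*3)*(-143) = (((1/324)*(1/25)*128881)*3)*(-143) = ((128881/8100)*3)*(-143) = (128881/2700)*(-143) = -18429983/2700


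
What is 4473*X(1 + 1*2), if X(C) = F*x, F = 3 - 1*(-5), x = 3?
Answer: 107352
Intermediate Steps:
F = 8 (F = 3 + 5 = 8)
X(C) = 24 (X(C) = 8*3 = 24)
4473*X(1 + 1*2) = 4473*24 = 107352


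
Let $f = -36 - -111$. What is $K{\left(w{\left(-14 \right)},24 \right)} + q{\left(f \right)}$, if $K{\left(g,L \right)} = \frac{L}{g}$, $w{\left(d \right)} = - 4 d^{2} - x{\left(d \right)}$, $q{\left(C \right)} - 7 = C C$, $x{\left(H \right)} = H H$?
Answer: $\frac{1379834}{245} \approx 5632.0$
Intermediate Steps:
$f = 75$ ($f = -36 + 111 = 75$)
$x{\left(H \right)} = H^{2}$
$q{\left(C \right)} = 7 + C^{2}$ ($q{\left(C \right)} = 7 + C C = 7 + C^{2}$)
$w{\left(d \right)} = - 5 d^{2}$ ($w{\left(d \right)} = - 4 d^{2} - d^{2} = - 5 d^{2}$)
$K{\left(w{\left(-14 \right)},24 \right)} + q{\left(f \right)} = \frac{24}{\left(-5\right) \left(-14\right)^{2}} + \left(7 + 75^{2}\right) = \frac{24}{\left(-5\right) 196} + \left(7 + 5625\right) = \frac{24}{-980} + 5632 = 24 \left(- \frac{1}{980}\right) + 5632 = - \frac{6}{245} + 5632 = \frac{1379834}{245}$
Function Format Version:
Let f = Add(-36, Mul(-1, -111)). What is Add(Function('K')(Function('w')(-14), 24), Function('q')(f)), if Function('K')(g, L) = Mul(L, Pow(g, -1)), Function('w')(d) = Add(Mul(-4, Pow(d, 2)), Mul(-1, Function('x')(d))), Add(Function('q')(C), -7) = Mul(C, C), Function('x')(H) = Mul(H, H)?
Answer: Rational(1379834, 245) ≈ 5632.0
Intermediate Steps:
f = 75 (f = Add(-36, 111) = 75)
Function('x')(H) = Pow(H, 2)
Function('q')(C) = Add(7, Pow(C, 2)) (Function('q')(C) = Add(7, Mul(C, C)) = Add(7, Pow(C, 2)))
Function('w')(d) = Mul(-5, Pow(d, 2)) (Function('w')(d) = Add(Mul(-4, Pow(d, 2)), Mul(-1, Pow(d, 2))) = Mul(-5, Pow(d, 2)))
Add(Function('K')(Function('w')(-14), 24), Function('q')(f)) = Add(Mul(24, Pow(Mul(-5, Pow(-14, 2)), -1)), Add(7, Pow(75, 2))) = Add(Mul(24, Pow(Mul(-5, 196), -1)), Add(7, 5625)) = Add(Mul(24, Pow(-980, -1)), 5632) = Add(Mul(24, Rational(-1, 980)), 5632) = Add(Rational(-6, 245), 5632) = Rational(1379834, 245)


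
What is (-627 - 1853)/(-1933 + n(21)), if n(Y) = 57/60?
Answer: 49600/38641 ≈ 1.2836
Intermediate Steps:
n(Y) = 19/20 (n(Y) = 57*(1/60) = 19/20)
(-627 - 1853)/(-1933 + n(21)) = (-627 - 1853)/(-1933 + 19/20) = -2480/(-38641/20) = -2480*(-20/38641) = 49600/38641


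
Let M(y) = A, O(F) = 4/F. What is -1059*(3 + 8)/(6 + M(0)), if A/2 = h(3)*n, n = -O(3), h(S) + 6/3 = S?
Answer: -34947/10 ≈ -3494.7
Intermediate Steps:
h(S) = -2 + S
n = -4/3 ≈ -1.3333
A = -8/3 (A = 2*((-2 + 3)*(-4/3)) = 2*(1*(-4/3)) = 2*(-4/3) = -8/3 ≈ -2.6667)
M(y) = -8/3
-1059*(3 + 8)/(6 + M(0)) = -1059*(3 + 8)/(6 - 8/3) = -11649/10/3 = -11649*3/10 = -1059*33/10 = -34947/10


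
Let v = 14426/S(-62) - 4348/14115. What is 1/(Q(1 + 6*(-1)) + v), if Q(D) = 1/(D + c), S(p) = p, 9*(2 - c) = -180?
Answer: -7438605/1732649246 ≈ -0.0042932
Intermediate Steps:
c = 22 (c = 2 - ⅑*(-180) = 2 + 20 = 22)
Q(D) = 1/(22 + D) (Q(D) = 1/(D + 22) = 1/(22 + D))
v = -101946283/437565 (v = 14426/(-62) - 4348/14115 = 14426*(-1/62) - 4348*1/14115 = -7213/31 - 4348/14115 = -101946283/437565 ≈ -232.99)
1/(Q(1 + 6*(-1)) + v) = 1/(1/(22 + (1 + 6*(-1))) - 101946283/437565) = 1/(1/(22 + (1 - 6)) - 101946283/437565) = 1/(1/(22 - 5) - 101946283/437565) = 1/(1/17 - 101946283/437565) = 1/(-1732649246/7438605) = -7438605/1732649246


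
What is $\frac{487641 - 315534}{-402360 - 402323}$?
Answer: $- \frac{172107}{804683} \approx -0.21388$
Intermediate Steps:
$\frac{487641 - 315534}{-402360 - 402323} = \frac{172107}{-804683} = 172107 \left(- \frac{1}{804683}\right) = - \frac{172107}{804683}$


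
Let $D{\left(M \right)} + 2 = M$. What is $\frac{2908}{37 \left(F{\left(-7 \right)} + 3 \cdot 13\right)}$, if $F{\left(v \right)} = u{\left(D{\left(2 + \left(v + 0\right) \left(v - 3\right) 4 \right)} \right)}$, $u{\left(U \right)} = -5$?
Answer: $\frac{1454}{629} \approx 2.3116$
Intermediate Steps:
$D{\left(M \right)} = -2 + M$
$F{\left(v \right)} = -5$
$\frac{2908}{37 \left(F{\left(-7 \right)} + 3 \cdot 13\right)} = \frac{2908}{37 \left(-5 + 3 \cdot 13\right)} = \frac{2908}{37 \left(-5 + 39\right)} = \frac{2908}{37 \cdot 34} = \frac{2908}{1258} = 2908 \cdot \frac{1}{1258} = \frac{1454}{629}$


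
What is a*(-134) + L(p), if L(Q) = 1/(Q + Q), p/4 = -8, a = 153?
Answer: -1312129/64 ≈ -20502.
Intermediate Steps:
p = -32 (p = 4*(-8) = -32)
L(Q) = 1/(2*Q)
a*(-134) + L(p) = 153*(-134) + (½)/(-32) = -20502 + (½)*(-1/32) = -20502 - 1/64 = -1312129/64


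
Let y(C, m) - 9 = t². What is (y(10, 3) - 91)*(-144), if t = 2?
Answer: 11232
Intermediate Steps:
y(C, m) = 13 (y(C, m) = 9 + 2² = 9 + 4 = 13)
(y(10, 3) - 91)*(-144) = (13 - 91)*(-144) = -78*(-144) = 11232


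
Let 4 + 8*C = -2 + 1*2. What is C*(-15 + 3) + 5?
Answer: 11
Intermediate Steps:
C = -½ (C = -½ + (-2 + 1*2)/8 = -½ + (-2 + 2)/8 = -½ + (⅛)*0 = -½ + 0 = -½ ≈ -0.50000)
C*(-15 + 3) + 5 = -(-15 + 3)/2 + 5 = -½*(-12) + 5 = 6 + 5 = 11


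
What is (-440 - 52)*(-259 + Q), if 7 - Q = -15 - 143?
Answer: 46248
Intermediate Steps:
Q = 165 (Q = 7 - (-15 - 143) = 7 - 1*(-158) = 7 + 158 = 165)
(-440 - 52)*(-259 + Q) = (-440 - 52)*(-259 + 165) = -492*(-94) = 46248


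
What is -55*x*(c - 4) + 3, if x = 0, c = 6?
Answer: 3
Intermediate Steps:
-55*x*(c - 4) + 3 = -0*(6 - 4) + 3 = -0*2 + 3 = -55*0 + 3 = 0 + 3 = 3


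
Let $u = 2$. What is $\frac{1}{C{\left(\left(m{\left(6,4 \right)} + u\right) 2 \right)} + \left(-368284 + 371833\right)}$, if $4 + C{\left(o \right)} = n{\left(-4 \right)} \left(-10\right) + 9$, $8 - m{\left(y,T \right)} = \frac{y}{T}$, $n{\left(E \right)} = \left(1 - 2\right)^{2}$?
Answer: $\frac{1}{3544} \approx 0.00028217$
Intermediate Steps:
$n{\left(E \right)} = 1$ ($n{\left(E \right)} = \left(-1\right)^{2} = 1$)
$m{\left(y,T \right)} = 8 - \frac{y}{T}$
$C{\left(o \right)} = -5$ ($C{\left(o \right)} = -4 + \left(1 \left(-10\right) + 9\right) = -4 + \left(-10 + 9\right) = -4 - 1 = -5$)
$\frac{1}{C{\left(\left(m{\left(6,4 \right)} + u\right) 2 \right)} + \left(-368284 + 371833\right)} = \frac{1}{-5 + \left(-368284 + 371833\right)} = \frac{1}{-5 + 3549} = \frac{1}{3544}$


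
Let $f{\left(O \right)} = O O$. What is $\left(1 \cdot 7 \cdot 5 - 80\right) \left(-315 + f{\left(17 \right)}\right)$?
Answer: $1170$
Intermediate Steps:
$f{\left(O \right)} = O^{2}$
$\left(1 \cdot 7 \cdot 5 - 80\right) \left(-315 + f{\left(17 \right)}\right) = \left(1 \cdot 7 \cdot 5 - 80\right) \left(-315 + 17^{2}\right) = \left(7 \cdot 5 - 80\right) \left(-315 + 289\right) = \left(35 - 80\right) \left(-26\right) = \left(-45\right) \left(-26\right) = 1170$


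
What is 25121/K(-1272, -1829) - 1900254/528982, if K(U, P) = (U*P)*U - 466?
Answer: -2811711016415065/782706418290182 ≈ -3.5923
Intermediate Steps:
K(U, P) = -466 + P*U**2 (K(U, P) = (P*U)*U - 466 = P*U**2 - 466 = -466 + P*U**2)
25121/K(-1272, -1829) - 1900254/528982 = 25121/(-466 - 1829*(-1272)**2) - 1900254/528982 = 25121/(-466 - 1829*1617984) - 1900254*1/528982 = 25121/(-466 - 2959292736) - 950127/264491 = 25121/(-2959293202) - 950127/264491 = 25121*(-1/2959293202) - 950127/264491 = -25121/2959293202 - 950127/264491 = -2811711016415065/782706418290182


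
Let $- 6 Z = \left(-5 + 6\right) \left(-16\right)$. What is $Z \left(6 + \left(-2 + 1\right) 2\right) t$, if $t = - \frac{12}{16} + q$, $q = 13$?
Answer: $\frac{392}{3} \approx 130.67$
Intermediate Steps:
$t = \frac{49}{4}$ ($t = - \frac{12}{16} + 13 = \left(-12\right) \frac{1}{16} + 13 = - \frac{3}{4} + 13 = \frac{49}{4} \approx 12.25$)
$Z = \frac{8}{3}$ ($Z = - \frac{\left(-5 + 6\right) \left(-16\right)}{6} = - \frac{1 \left(-16\right)}{6} = \left(- \frac{1}{6}\right) \left(-16\right) = \frac{8}{3} \approx 2.6667$)
$Z \left(6 + \left(-2 + 1\right) 2\right) t = \frac{8 \left(6 + \left(-2 + 1\right) 2\right)}{3} \cdot \frac{49}{4} = \frac{8 \left(6 - 2\right)}{3} \cdot \frac{49}{4} = \frac{8}{3} \cdot 4 \cdot \frac{49}{4} = \frac{32}{3} \cdot \frac{49}{4} = \frac{392}{3}$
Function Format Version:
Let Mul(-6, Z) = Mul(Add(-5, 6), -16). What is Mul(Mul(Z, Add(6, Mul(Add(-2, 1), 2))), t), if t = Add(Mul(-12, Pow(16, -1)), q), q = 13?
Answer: Rational(392, 3) ≈ 130.67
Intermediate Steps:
t = Rational(49, 4) (t = Add(Mul(-12, Pow(16, -1)), 13) = Add(Mul(-12, Rational(1, 16)), 13) = Add(Rational(-3, 4), 13) = Rational(49, 4) ≈ 12.250)
Z = Rational(8, 3) (Z = Mul(Rational(-1, 6), Mul(Add(-5, 6), -16)) = Mul(Rational(-1, 6), Mul(1, -16)) = Mul(Rational(-1, 6), -16) = Rational(8, 3) ≈ 2.6667)
Mul(Mul(Z, Add(6, Mul(Add(-2, 1), 2))), t) = Mul(Mul(Rational(8, 3), Add(6, Mul(Add(-2, 1), 2))), Rational(49, 4)) = Mul(Mul(Rational(8, 3), Add(6, Mul(-1, 2))), Rational(49, 4)) = Mul(Mul(Rational(8, 3), Add(6, -2)), Rational(49, 4)) = Mul(Mul(Rational(8, 3), 4), Rational(49, 4)) = Mul(Rational(32, 3), Rational(49, 4)) = Rational(392, 3)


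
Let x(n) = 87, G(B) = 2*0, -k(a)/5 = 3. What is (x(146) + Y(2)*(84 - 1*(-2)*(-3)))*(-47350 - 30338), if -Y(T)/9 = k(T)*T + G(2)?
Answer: -1642868136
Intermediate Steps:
k(a) = -15 (k(a) = -5*3 = -15)
G(B) = 0
Y(T) = 135*T (Y(T) = -9*(-15*T + 0) = -(-135)*T = 135*T)
(x(146) + Y(2)*(84 - 1*(-2)*(-3)))*(-47350 - 30338) = (87 + (135*2)*(84 - 1*(-2)*(-3)))*(-47350 - 30338) = (87 + 270*(84 + 2*(-3)))*(-77688) = (87 + 270*(84 - 6))*(-77688) = (87 + 270*78)*(-77688) = (87 + 21060)*(-77688) = 21147*(-77688) = -1642868136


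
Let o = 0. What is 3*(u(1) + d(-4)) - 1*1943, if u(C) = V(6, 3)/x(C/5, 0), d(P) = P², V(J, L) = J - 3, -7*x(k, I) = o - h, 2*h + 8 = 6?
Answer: -1958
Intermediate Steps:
h = -1 (h = -4 + (½)*6 = -4 + 3 = -1)
x(k, I) = -⅐ (x(k, I) = -(0 - 1*(-1))/7 = -(0 + 1)/7 = -⅐*1 = -⅐)
V(J, L) = -3 + J
u(C) = -21 (u(C) = (-3 + 6)/(-⅐) = 3*(-7) = -21)
3*(u(1) + d(-4)) - 1*1943 = 3*(-21 + (-4)²) - 1*1943 = 3*(-21 + 16) - 1943 = 3*(-5) - 1943 = -15 - 1943 = -1958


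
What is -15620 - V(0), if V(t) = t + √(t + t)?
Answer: -15620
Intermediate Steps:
V(t) = t + √2*√t (V(t) = t + √(2*t) = t + √2*√t)
-15620 - V(0) = -15620 - (0 + √2*√0) = -15620 - (0 + √2*0) = -15620 - (0 + 0) = -15620 - 1*0 = -15620 + 0 = -15620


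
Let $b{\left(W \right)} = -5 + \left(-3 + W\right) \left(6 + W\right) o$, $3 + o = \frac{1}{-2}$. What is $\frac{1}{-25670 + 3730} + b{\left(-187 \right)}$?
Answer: $- \frac{2640917801}{21940} \approx -1.2037 \cdot 10^{5}$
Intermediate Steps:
$o = - \frac{7}{2}$ ($o = -3 + \frac{1}{-2} = -3 - \frac{1}{2} = - \frac{7}{2} \approx -3.5$)
$b{\left(W \right)} = -5 - \frac{7 \left(-3 + W\right) \left(6 + W\right)}{2}$ ($b{\left(W \right)} = -5 + \left(-3 + W\right) \left(6 + W\right) \left(- \frac{7}{2}\right) = -5 - \frac{7 \left(-3 + W\right) \left(6 + W\right)}{2}$)
$\frac{1}{-25670 + 3730} + b{\left(-187 \right)} = \frac{1}{-25670 + 3730} - \left(- \frac{4043}{2} + \frac{244783}{2}\right) = \frac{1}{-21940} + \left(58 + \frac{3927}{2} - \frac{244783}{2}\right) = - \frac{1}{21940} + \left(58 + \frac{3927}{2} - \frac{244783}{2}\right) = - \frac{1}{21940} - 120370 = - \frac{2640917801}{21940}$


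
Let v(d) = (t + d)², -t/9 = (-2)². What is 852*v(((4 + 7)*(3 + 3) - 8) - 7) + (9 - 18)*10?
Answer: 191610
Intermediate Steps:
t = -36 (t = -9*(-2)² = -9*4 = -36)
v(d) = (-36 + d)²
852*v(((4 + 7)*(3 + 3) - 8) - 7) + (9 - 18)*10 = 852*(-36 + (((4 + 7)*(3 + 3) - 8) - 7))² + (9 - 18)*10 = 852*(-36 + ((11*6 - 8) - 7))² - 9*10 = 852*(-36 + ((66 - 8) - 7))² - 90 = 852*(-36 + (58 - 7))² - 90 = 852*(-36 + 51)² - 90 = 852*15² - 90 = 852*225 - 90 = 191700 - 90 = 191610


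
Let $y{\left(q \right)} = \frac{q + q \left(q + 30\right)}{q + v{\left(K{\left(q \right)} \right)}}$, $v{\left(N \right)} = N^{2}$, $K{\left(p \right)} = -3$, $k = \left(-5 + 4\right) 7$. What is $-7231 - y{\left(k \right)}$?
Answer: $-7147$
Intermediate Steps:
$k = -7$ ($k = \left(-1\right) 7 = -7$)
$y{\left(q \right)} = \frac{q + q \left(30 + q\right)}{9 + q}$ ($y{\left(q \right)} = \frac{q + q \left(q + 30\right)}{q + \left(-3\right)^{2}} = \frac{q + q \left(30 + q\right)}{q + 9} = \frac{q + q \left(30 + q\right)}{9 + q}$)
$-7231 - y{\left(k \right)} = -7231 - - \frac{7 \left(31 - 7\right)}{9 - 7} = -7231 - \left(-7\right) \frac{1}{2} \cdot 24 = -7231 - -84 = -7231 + 84 = -7147$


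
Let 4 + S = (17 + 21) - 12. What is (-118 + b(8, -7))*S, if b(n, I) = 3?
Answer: -2530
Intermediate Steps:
S = 22 (S = -4 + ((17 + 21) - 12) = -4 + (38 - 12) = -4 + 26 = 22)
(-118 + b(8, -7))*S = (-118 + 3)*22 = -115*22 = -2530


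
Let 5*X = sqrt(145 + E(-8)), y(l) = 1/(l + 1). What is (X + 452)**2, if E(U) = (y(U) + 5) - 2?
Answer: 7150847/35 + 2712*sqrt(805)/35 ≈ 2.0651e+5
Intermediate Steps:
y(l) = 1/(1 + l)
E(U) = 3 + 1/(1 + U) (E(U) = (1/(1 + U) + 5) - 2 = (5 + 1/(1 + U)) - 2 = 3 + 1/(1 + U))
X = 3*sqrt(805)/35 (X = sqrt(145 + (4 + 3*(-8))/(1 - 8))/5 = sqrt(145 + (4 - 24)/(-7))/5 = sqrt(145 - 1/7*(-20))/5 = sqrt(145 + 20/7)/5 = sqrt(1035/7)/5 = (3*sqrt(805)/7)/5 = 3*sqrt(805)/35 ≈ 2.4319)
(X + 452)**2 = (3*sqrt(805)/35 + 452)**2 = (452 + 3*sqrt(805)/35)**2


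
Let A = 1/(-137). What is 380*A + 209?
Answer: 28253/137 ≈ 206.23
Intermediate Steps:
A = -1/137 ≈ -0.0072993
380*A + 209 = 380*(-1/137) + 209 = -380/137 + 209 = 28253/137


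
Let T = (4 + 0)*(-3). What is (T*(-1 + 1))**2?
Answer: 0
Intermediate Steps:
T = -12 (T = 4*(-3) = -12)
(T*(-1 + 1))**2 = (-12*(-1 + 1))**2 = (-12*0)**2 = 0**2 = 0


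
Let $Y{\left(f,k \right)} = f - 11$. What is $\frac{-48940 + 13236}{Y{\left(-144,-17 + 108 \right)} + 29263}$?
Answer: $- \frac{8926}{7277} \approx -1.2266$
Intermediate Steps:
$Y{\left(f,k \right)} = -11 + f$ ($Y{\left(f,k \right)} = f - 11 = -11 + f$)
$\frac{-48940 + 13236}{Y{\left(-144,-17 + 108 \right)} + 29263} = \frac{-48940 + 13236}{\left(-11 - 144\right) + 29263} = - \frac{35704}{-155 + 29263} = - \frac{35704}{29108} = \left(-35704\right) \frac{1}{29108} = - \frac{8926}{7277}$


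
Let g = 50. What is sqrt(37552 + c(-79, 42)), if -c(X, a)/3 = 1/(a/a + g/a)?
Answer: sqrt(79457134)/46 ≈ 193.78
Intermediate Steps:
c(X, a) = -3/(1 + 50/a) (c(X, a) = -3/(a/a + 50/a) = -3/(1 + 50/a))
sqrt(37552 + c(-79, 42)) = sqrt(37552 - 3*42/(50 + 42)) = sqrt(37552 - 3*42/92) = sqrt(37552 - 3*42*1/92) = sqrt(37552 - 63/46) = sqrt(1727329/46) = sqrt(79457134)/46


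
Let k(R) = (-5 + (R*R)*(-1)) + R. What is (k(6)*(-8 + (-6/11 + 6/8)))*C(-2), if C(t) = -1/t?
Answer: 12005/88 ≈ 136.42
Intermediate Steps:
k(R) = -5 + R - R² (k(R) = (-5 + R²*(-1)) + R = (-5 - R²) + R = -5 + R - R²)
(k(6)*(-8 + (-6/11 + 6/8)))*C(-2) = ((-5 + 6 - 1*6²)*(-8 + (-6/11 + 6/8)))*(-1/(-2)) = ((-5 + 6 - 1*36)*(-8 + (-6*1/11 + 6*(⅛))))*(-1*(-½)) = ((-5 + 6 - 36)*(-8 + (-6/11 + ¾)))*(½) = -35*(-8 + 9/44)*(½) = -35*(-343/44)*(½) = (12005/44)*(½) = 12005/88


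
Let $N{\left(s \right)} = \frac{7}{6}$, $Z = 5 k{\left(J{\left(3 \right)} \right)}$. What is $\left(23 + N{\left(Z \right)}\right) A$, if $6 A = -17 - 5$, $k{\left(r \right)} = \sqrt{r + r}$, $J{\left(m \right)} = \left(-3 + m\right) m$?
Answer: $- \frac{1595}{18} \approx -88.611$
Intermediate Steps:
$J{\left(m \right)} = m \left(-3 + m\right)$
$k{\left(r \right)} = \sqrt{2} \sqrt{r}$ ($k{\left(r \right)} = \sqrt{2 r} = \sqrt{2} \sqrt{r}$)
$Z = 0$ ($Z = 5 \sqrt{2} \sqrt{3 \left(-3 + 3\right)} = 5 \sqrt{2} \sqrt{3 \cdot 0} = 5 \sqrt{2} \sqrt{0} = 5 \sqrt{2} \cdot 0 = 5 \cdot 0 = 0$)
$N{\left(s \right)} = \frac{7}{6}$ ($N{\left(s \right)} = 7 \cdot \frac{1}{6} = \frac{7}{6}$)
$A = - \frac{11}{3}$ ($A = \frac{-17 - 5}{6} = \frac{1}{6} \left(-22\right) = - \frac{11}{3} \approx -3.6667$)
$\left(23 + N{\left(Z \right)}\right) A = \left(23 + \frac{7}{6}\right) \left(- \frac{11}{3}\right) = \frac{145}{6} \left(- \frac{11}{3}\right) = - \frac{1595}{18}$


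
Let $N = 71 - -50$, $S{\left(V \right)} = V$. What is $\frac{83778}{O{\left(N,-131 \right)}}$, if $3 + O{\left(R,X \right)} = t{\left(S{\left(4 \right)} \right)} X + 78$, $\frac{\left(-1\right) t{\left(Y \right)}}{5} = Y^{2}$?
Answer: $\frac{83778}{10555} \approx 7.9373$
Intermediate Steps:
$N = 121$ ($N = 71 + 50 = 121$)
$t{\left(Y \right)} = - 5 Y^{2}$
$O{\left(R,X \right)} = 75 - 80 X$ ($O{\left(R,X \right)} = -3 + \left(- 5 \cdot 4^{2} X + 78\right) = -3 + \left(\left(-5\right) 16 X + 78\right) = -3 - \left(-78 + 80 X\right) = 75 - 80 X$)
$\frac{83778}{O{\left(N,-131 \right)}} = \frac{83778}{75 - -10480} = \frac{83778}{75 + 10480} = \frac{83778}{10555}$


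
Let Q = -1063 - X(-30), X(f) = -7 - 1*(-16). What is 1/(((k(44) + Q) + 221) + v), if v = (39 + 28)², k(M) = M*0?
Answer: 1/3638 ≈ 0.00027488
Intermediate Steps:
X(f) = 9 (X(f) = -7 + 16 = 9)
k(M) = 0
v = 4489 (v = 67² = 4489)
Q = -1072 (Q = -1063 - 1*9 = -1063 - 9 = -1072)
1/(((k(44) + Q) + 221) + v) = 1/(((0 - 1072) + 221) + 4489) = 1/((-1072 + 221) + 4489) = 1/(-851 + 4489) = 1/3638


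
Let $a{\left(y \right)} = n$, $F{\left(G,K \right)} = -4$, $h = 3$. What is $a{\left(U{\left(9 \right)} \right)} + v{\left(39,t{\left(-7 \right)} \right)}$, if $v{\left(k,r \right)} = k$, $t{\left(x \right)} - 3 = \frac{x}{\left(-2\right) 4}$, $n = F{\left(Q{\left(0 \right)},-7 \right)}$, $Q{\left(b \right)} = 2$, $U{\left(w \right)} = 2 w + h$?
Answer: $35$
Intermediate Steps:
$U{\left(w \right)} = 3 + 2 w$ ($U{\left(w \right)} = 2 w + 3 = 3 + 2 w$)
$n = -4$
$t{\left(x \right)} = 3 - \frac{x}{8}$ ($t{\left(x \right)} = 3 + \frac{x}{\left(-2\right) 4} = 3 + \frac{x}{-8} = 3 + x \left(- \frac{1}{8}\right) = 3 - \frac{x}{8}$)
$a{\left(y \right)} = -4$
$a{\left(U{\left(9 \right)} \right)} + v{\left(39,t{\left(-7 \right)} \right)} = -4 + 39 = 35$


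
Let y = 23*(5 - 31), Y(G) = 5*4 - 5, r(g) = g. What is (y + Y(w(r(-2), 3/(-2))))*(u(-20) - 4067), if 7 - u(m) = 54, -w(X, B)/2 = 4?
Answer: 2398462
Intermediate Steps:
w(X, B) = -8 (w(X, B) = -2*4 = -8)
u(m) = -47 (u(m) = 7 - 1*54 = 7 - 54 = -47)
Y(G) = 15 (Y(G) = 20 - 5 = 15)
y = -598 (y = 23*(-26) = -598)
(y + Y(w(r(-2), 3/(-2))))*(u(-20) - 4067) = (-598 + 15)*(-47 - 4067) = -583*(-4114) = 2398462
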